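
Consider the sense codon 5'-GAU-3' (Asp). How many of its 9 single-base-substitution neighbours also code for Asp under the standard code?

1

Position 1: none → 0 synonymous.
Position 2: none → 0 synonymous.
Position 3: GAC → 1 synonymous.
Total: 0 + 0 + 1 = 1.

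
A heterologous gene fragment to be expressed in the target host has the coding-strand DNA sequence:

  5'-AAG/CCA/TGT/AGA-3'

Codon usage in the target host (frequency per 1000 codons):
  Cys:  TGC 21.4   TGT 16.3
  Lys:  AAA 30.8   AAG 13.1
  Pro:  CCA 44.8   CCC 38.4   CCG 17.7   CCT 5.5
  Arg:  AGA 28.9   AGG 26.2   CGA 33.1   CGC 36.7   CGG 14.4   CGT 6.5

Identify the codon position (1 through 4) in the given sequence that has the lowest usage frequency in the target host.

1

Codon 1 AAG (Lys): 13.1 per 1000.
Codon 2 CCA (Pro): 44.8 per 1000.
Codon 3 TGT (Cys): 16.3 per 1000.
Codon 4 AGA (Arg): 28.9 per 1000.
Lowest frequency is 13.1 at codon 1.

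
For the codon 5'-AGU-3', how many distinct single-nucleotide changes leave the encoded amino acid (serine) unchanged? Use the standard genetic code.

Position 1: none → 0 synonymous.
Position 2: none → 0 synonymous.
Position 3: AGC → 1 synonymous.
Total: 0 + 0 + 1 = 1.

1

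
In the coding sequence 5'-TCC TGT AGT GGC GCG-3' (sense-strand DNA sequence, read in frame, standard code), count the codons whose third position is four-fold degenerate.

Codon 1 TCC (Ser): third position 4-fold.
Codon 2 TGT (Cys): third position 2-fold.
Codon 3 AGT (Ser): third position 2-fold.
Codon 4 GGC (Gly): third position 4-fold.
Codon 5 GCG (Ala): third position 4-fold.
Four-fold degenerate third positions: 3.

3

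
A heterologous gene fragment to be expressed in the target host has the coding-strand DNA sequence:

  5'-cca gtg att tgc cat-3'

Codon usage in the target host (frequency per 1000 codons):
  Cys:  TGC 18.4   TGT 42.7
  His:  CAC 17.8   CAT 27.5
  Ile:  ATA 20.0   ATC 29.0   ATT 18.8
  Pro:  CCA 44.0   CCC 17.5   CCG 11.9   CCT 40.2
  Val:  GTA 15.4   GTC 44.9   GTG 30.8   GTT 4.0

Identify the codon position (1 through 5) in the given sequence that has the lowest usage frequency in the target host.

4

Codon 1 CCA (Pro): 44.0 per 1000.
Codon 2 GTG (Val): 30.8 per 1000.
Codon 3 ATT (Ile): 18.8 per 1000.
Codon 4 TGC (Cys): 18.4 per 1000.
Codon 5 CAT (His): 27.5 per 1000.
Lowest frequency is 18.4 at codon 4.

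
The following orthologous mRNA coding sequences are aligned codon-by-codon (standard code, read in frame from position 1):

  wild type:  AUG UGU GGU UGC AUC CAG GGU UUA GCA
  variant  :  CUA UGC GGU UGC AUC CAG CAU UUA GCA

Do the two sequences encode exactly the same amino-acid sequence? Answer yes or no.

Codon 1: AUG Met / CUA Leu — nonsynonymous.
Codon 2: UGU Cys / UGC Cys — synonymous.
Codon 3: GGU Gly / GGU Gly — identical.
Codon 4: UGC Cys / UGC Cys — identical.
Codon 5: AUC Ile / AUC Ile — identical.
Codon 6: CAG Gln / CAG Gln — identical.
Codon 7: GGU Gly / CAU His — nonsynonymous.
Codon 8: UUA Leu / UUA Leu — identical.
Codon 9: GCA Ala / GCA Ala — identical.
Nonsynonymous differences: 2 → different protein.

no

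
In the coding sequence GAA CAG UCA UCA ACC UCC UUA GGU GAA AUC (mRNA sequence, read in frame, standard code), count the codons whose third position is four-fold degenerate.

Codon 1 GAA (Glu): third position 2-fold.
Codon 2 CAG (Gln): third position 2-fold.
Codon 3 UCA (Ser): third position 4-fold.
Codon 4 UCA (Ser): third position 4-fold.
Codon 5 ACC (Thr): third position 4-fold.
Codon 6 UCC (Ser): third position 4-fold.
Codon 7 UUA (Leu): third position 2-fold.
Codon 8 GGU (Gly): third position 4-fold.
Codon 9 GAA (Glu): third position 2-fold.
Codon 10 AUC (Ile): third position 3-fold.
Four-fold degenerate third positions: 5.

5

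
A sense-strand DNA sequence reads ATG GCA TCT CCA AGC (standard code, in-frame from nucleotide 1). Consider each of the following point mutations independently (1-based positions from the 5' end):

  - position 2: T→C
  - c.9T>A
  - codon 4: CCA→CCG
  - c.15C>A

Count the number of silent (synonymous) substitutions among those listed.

2

Codon 1: ATG (Met) → ACG (Thr) — missense.
Codon 3: TCT (Ser) → TCA (Ser) — synonymous.
Codon 4: CCA (Pro) → CCG (Pro) — synonymous.
Codon 5: AGC (Ser) → AGA (Arg) — missense.
Synonymous: 2 of 4.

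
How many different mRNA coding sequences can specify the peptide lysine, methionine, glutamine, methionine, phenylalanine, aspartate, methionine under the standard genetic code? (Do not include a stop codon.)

16

Lys: 2 codons.
Met: 1 codon.
Gln: 2 codons.
Met: 1 codon.
Phe: 2 codons.
Asp: 2 codons.
Met: 1 codon.
2 × 1 × 2 × 1 × 2 × 2 × 1 = 16.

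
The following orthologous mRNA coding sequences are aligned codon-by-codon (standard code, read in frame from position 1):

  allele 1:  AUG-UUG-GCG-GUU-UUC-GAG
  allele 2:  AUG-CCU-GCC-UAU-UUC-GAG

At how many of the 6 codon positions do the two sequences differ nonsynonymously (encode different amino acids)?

2

Codon 1: AUG Met / AUG Met — identical.
Codon 2: UUG Leu / CCU Pro — nonsynonymous.
Codon 3: GCG Ala / GCC Ala — synonymous.
Codon 4: GUU Val / UAU Tyr — nonsynonymous.
Codon 5: UUC Phe / UUC Phe — identical.
Codon 6: GAG Glu / GAG Glu — identical.
Nonsynonymous differences: 2.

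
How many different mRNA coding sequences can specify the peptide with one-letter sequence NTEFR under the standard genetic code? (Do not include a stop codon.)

192

Asn: 2 codons.
Thr: 4 codons.
Glu: 2 codons.
Phe: 2 codons.
Arg: 6 codons.
2 × 4 × 2 × 2 × 6 = 192.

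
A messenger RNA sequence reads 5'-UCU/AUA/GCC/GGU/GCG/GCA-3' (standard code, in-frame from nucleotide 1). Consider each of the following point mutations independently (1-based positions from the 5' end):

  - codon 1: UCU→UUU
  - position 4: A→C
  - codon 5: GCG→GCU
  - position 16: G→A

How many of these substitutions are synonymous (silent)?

1

Codon 1: UCU (Ser) → UUU (Phe) — missense.
Codon 2: AUA (Ile) → CUA (Leu) — missense.
Codon 5: GCG (Ala) → GCU (Ala) — synonymous.
Codon 6: GCA (Ala) → ACA (Thr) — missense.
Synonymous: 1 of 4.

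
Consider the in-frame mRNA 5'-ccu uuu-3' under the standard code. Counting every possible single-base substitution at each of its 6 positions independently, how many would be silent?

Codon 1 (CCU, Pro): 3 synonymous substitutions.
Codon 2 (UUU, Phe): 1 synonymous substitution.
Total: 3 + 1 = 4.

4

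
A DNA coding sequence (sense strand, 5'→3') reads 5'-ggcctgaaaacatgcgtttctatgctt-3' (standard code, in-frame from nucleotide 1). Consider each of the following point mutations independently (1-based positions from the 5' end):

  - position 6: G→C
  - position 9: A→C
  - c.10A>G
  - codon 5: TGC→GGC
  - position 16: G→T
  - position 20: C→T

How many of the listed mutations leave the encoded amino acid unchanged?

1

Codon 2: CTG (Leu) → CTC (Leu) — synonymous.
Codon 3: AAA (Lys) → AAC (Asn) — missense.
Codon 4: ACA (Thr) → GCA (Ala) — missense.
Codon 5: TGC (Cys) → GGC (Gly) — missense.
Codon 6: GTT (Val) → TTT (Phe) — missense.
Codon 7: TCT (Ser) → TTT (Phe) — missense.
Synonymous: 1 of 6.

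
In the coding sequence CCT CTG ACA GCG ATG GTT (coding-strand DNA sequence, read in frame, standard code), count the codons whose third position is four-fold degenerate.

Codon 1 CCT (Pro): third position 4-fold.
Codon 2 CTG (Leu): third position 4-fold.
Codon 3 ACA (Thr): third position 4-fold.
Codon 4 GCG (Ala): third position 4-fold.
Codon 5 ATG (Met): third position 1-fold.
Codon 6 GTT (Val): third position 4-fold.
Four-fold degenerate third positions: 5.

5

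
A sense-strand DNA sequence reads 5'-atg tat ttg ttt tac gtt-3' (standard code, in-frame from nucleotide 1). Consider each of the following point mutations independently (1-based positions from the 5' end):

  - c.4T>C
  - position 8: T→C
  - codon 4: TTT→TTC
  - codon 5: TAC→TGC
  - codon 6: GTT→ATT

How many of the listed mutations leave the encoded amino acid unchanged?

1

Codon 2: TAT (Tyr) → CAT (His) — missense.
Codon 3: TTG (Leu) → TCG (Ser) — missense.
Codon 4: TTT (Phe) → TTC (Phe) — synonymous.
Codon 5: TAC (Tyr) → TGC (Cys) — missense.
Codon 6: GTT (Val) → ATT (Ile) — missense.
Synonymous: 1 of 5.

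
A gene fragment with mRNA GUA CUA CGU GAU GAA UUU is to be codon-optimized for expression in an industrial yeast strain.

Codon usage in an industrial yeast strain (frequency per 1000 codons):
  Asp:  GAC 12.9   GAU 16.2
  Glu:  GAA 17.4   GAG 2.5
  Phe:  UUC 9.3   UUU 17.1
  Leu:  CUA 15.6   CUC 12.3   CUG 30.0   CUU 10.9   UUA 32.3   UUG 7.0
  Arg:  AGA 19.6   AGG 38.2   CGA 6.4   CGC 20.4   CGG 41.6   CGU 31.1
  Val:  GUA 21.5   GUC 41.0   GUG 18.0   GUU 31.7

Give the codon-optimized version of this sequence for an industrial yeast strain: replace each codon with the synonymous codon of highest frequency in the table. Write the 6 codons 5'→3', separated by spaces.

Codon 1 (Val): best is GUC at 41.0.
Codon 2 (Leu): best is UUA at 32.3.
Codon 3 (Arg): best is CGG at 41.6.
Codon 4 (Asp): best is GAU at 16.2.
Codon 5 (Glu): best is GAA at 17.4.
Codon 6 (Phe): best is UUU at 17.1.

GUC UUA CGG GAU GAA UUU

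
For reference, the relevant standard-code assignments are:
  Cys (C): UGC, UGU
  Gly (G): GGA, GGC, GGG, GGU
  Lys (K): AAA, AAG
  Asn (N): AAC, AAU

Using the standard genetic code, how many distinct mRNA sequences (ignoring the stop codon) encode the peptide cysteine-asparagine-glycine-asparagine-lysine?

64

Cys: 2 codons.
Asn: 2 codons.
Gly: 4 codons.
Asn: 2 codons.
Lys: 2 codons.
2 × 2 × 4 × 2 × 2 = 64.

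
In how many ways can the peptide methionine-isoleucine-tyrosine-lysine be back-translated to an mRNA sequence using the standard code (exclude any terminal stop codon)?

Met: 1 codon.
Ile: 3 codons.
Tyr: 2 codons.
Lys: 2 codons.
1 × 3 × 2 × 2 = 12.

12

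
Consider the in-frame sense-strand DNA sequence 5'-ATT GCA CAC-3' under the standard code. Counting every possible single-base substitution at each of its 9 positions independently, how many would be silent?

6

Codon 1 (ATT, Ile): 2 synonymous substitutions.
Codon 2 (GCA, Ala): 3 synonymous substitutions.
Codon 3 (CAC, His): 1 synonymous substitution.
Total: 2 + 3 + 1 = 6.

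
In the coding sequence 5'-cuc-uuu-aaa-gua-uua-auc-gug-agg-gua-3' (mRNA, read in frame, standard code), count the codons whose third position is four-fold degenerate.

Codon 1 CUC (Leu): third position 4-fold.
Codon 2 UUU (Phe): third position 2-fold.
Codon 3 AAA (Lys): third position 2-fold.
Codon 4 GUA (Val): third position 4-fold.
Codon 5 UUA (Leu): third position 2-fold.
Codon 6 AUC (Ile): third position 3-fold.
Codon 7 GUG (Val): third position 4-fold.
Codon 8 AGG (Arg): third position 2-fold.
Codon 9 GUA (Val): third position 4-fold.
Four-fold degenerate third positions: 4.

4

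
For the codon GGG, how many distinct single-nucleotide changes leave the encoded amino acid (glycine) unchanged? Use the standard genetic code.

3

Position 1: none → 0 synonymous.
Position 2: none → 0 synonymous.
Position 3: GGU, GGC, GGA → 3 synonymous.
Total: 0 + 0 + 3 = 3.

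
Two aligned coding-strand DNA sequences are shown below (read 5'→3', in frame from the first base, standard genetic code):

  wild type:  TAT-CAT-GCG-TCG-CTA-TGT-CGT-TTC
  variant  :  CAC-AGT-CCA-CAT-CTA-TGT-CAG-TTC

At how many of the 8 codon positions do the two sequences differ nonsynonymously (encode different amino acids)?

Codon 1: TAT Tyr / CAC His — nonsynonymous.
Codon 2: CAT His / AGT Ser — nonsynonymous.
Codon 3: GCG Ala / CCA Pro — nonsynonymous.
Codon 4: TCG Ser / CAT His — nonsynonymous.
Codon 5: CTA Leu / CTA Leu — identical.
Codon 6: TGT Cys / TGT Cys — identical.
Codon 7: CGT Arg / CAG Gln — nonsynonymous.
Codon 8: TTC Phe / TTC Phe — identical.
Nonsynonymous differences: 5.

5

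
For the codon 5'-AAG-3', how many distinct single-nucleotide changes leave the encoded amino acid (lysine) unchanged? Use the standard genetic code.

1

Position 1: none → 0 synonymous.
Position 2: none → 0 synonymous.
Position 3: AAA → 1 synonymous.
Total: 0 + 0 + 1 = 1.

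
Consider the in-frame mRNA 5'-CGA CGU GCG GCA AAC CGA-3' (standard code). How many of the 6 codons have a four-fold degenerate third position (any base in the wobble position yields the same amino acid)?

5

Codon 1 CGA (Arg): third position 4-fold.
Codon 2 CGU (Arg): third position 4-fold.
Codon 3 GCG (Ala): third position 4-fold.
Codon 4 GCA (Ala): third position 4-fold.
Codon 5 AAC (Asn): third position 2-fold.
Codon 6 CGA (Arg): third position 4-fold.
Four-fold degenerate third positions: 5.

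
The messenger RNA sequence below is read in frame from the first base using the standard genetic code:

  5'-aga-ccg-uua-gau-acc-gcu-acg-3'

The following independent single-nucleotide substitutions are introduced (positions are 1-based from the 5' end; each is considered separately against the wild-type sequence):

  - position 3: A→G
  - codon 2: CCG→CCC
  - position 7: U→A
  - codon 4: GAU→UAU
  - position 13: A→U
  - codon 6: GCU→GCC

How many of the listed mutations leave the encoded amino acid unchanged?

3

Codon 1: AGA (Arg) → AGG (Arg) — synonymous.
Codon 2: CCG (Pro) → CCC (Pro) — synonymous.
Codon 3: UUA (Leu) → AUA (Ile) — missense.
Codon 4: GAU (Asp) → UAU (Tyr) — missense.
Codon 5: ACC (Thr) → UCC (Ser) — missense.
Codon 6: GCU (Ala) → GCC (Ala) — synonymous.
Synonymous: 3 of 6.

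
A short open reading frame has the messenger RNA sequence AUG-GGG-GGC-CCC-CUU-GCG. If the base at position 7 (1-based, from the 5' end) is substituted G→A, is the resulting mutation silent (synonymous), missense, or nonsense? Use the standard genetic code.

Position 7 falls in codon 3: GGC → Gly.
After the substitution the codon is AGC → Ser.
Gly ≠ Ser, so this is a missense mutation.

missense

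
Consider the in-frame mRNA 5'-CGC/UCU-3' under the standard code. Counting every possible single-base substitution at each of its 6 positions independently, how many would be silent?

Codon 1 (CGC, Arg): 3 synonymous substitutions.
Codon 2 (UCU, Ser): 3 synonymous substitutions.
Total: 3 + 3 = 6.

6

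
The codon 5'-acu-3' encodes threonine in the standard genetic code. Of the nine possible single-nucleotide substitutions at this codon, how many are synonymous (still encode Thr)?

3

Position 1: none → 0 synonymous.
Position 2: none → 0 synonymous.
Position 3: ACC, ACA, ACG → 3 synonymous.
Total: 0 + 0 + 3 = 3.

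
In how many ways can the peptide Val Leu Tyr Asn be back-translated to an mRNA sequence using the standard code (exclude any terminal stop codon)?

Val: 4 codons.
Leu: 6 codons.
Tyr: 2 codons.
Asn: 2 codons.
4 × 6 × 2 × 2 = 96.

96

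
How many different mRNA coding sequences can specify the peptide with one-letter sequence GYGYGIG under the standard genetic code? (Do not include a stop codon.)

3072

Gly: 4 codons.
Tyr: 2 codons.
Gly: 4 codons.
Tyr: 2 codons.
Gly: 4 codons.
Ile: 3 codons.
Gly: 4 codons.
4 × 2 × 4 × 2 × 4 × 3 × 4 = 3072.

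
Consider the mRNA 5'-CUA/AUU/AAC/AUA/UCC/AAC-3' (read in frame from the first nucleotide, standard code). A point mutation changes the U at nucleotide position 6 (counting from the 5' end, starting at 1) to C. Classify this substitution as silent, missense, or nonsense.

silent

Position 6 falls in codon 2: AUU → Ile.
After the substitution the codon is AUC → Ile.
Both encode Ile, so the change is synonymous.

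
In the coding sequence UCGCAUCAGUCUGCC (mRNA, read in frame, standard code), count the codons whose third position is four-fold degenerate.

3

Codon 1 UCG (Ser): third position 4-fold.
Codon 2 CAU (His): third position 2-fold.
Codon 3 CAG (Gln): third position 2-fold.
Codon 4 UCU (Ser): third position 4-fold.
Codon 5 GCC (Ala): third position 4-fold.
Four-fold degenerate third positions: 3.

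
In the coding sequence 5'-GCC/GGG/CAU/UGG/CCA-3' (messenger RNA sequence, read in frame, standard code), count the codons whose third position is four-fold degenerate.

Codon 1 GCC (Ala): third position 4-fold.
Codon 2 GGG (Gly): third position 4-fold.
Codon 3 CAU (His): third position 2-fold.
Codon 4 UGG (Trp): third position 1-fold.
Codon 5 CCA (Pro): third position 4-fold.
Four-fold degenerate third positions: 3.

3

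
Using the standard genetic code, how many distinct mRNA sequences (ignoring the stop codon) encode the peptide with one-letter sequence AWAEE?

Ala: 4 codons.
Trp: 1 codon.
Ala: 4 codons.
Glu: 2 codons.
Glu: 2 codons.
4 × 1 × 4 × 2 × 2 = 64.

64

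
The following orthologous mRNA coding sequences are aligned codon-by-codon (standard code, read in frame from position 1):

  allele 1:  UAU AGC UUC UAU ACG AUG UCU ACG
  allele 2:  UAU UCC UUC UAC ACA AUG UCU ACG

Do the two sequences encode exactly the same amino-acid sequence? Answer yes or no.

yes

Codon 1: UAU Tyr / UAU Tyr — identical.
Codon 2: AGC Ser / UCC Ser — synonymous.
Codon 3: UUC Phe / UUC Phe — identical.
Codon 4: UAU Tyr / UAC Tyr — synonymous.
Codon 5: ACG Thr / ACA Thr — synonymous.
Codon 6: AUG Met / AUG Met — identical.
Codon 7: UCU Ser / UCU Ser — identical.
Codon 8: ACG Thr / ACG Thr — identical.
Nonsynonymous differences: 0 → same protein.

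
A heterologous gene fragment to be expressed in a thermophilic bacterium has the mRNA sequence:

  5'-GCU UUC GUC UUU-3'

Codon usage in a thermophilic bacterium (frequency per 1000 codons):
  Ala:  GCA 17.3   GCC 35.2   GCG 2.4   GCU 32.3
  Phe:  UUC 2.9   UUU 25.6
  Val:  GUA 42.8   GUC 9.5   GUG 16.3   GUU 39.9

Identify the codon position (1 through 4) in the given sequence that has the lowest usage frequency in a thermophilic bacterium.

2

Codon 1 GCU (Ala): 32.3 per 1000.
Codon 2 UUC (Phe): 2.9 per 1000.
Codon 3 GUC (Val): 9.5 per 1000.
Codon 4 UUU (Phe): 25.6 per 1000.
Lowest frequency is 2.9 at codon 2.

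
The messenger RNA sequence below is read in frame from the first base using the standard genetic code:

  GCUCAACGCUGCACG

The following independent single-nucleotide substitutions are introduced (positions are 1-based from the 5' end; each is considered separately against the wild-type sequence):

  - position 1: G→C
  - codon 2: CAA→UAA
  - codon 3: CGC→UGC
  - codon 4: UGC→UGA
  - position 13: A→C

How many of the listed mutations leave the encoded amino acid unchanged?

Codon 1: GCU (Ala) → CCU (Pro) — missense.
Codon 2: CAA (Gln) → UAA (Stop) — nonsense.
Codon 3: CGC (Arg) → UGC (Cys) — missense.
Codon 4: UGC (Cys) → UGA (Stop) — nonsense.
Codon 5: ACG (Thr) → CCG (Pro) — missense.
Synonymous: 0 of 5.

0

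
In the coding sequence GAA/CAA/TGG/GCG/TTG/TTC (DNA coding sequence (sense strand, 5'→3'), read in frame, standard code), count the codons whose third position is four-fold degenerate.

1

Codon 1 GAA (Glu): third position 2-fold.
Codon 2 CAA (Gln): third position 2-fold.
Codon 3 TGG (Trp): third position 1-fold.
Codon 4 GCG (Ala): third position 4-fold.
Codon 5 TTG (Leu): third position 2-fold.
Codon 6 TTC (Phe): third position 2-fold.
Four-fold degenerate third positions: 1.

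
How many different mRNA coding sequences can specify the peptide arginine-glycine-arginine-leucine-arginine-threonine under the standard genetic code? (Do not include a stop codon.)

Arg: 6 codons.
Gly: 4 codons.
Arg: 6 codons.
Leu: 6 codons.
Arg: 6 codons.
Thr: 4 codons.
6 × 4 × 6 × 6 × 6 × 4 = 20736.

20736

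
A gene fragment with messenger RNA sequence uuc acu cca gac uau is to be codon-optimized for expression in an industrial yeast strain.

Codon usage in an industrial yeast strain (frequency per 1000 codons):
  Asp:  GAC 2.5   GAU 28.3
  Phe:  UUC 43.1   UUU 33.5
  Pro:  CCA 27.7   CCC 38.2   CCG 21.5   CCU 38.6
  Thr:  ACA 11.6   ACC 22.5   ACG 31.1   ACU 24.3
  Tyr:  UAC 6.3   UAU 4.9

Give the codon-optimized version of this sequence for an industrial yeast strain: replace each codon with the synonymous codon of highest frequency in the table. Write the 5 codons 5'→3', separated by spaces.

UUC ACG CCU GAU UAC

Codon 1 (Phe): best is UUC at 43.1.
Codon 2 (Thr): best is ACG at 31.1.
Codon 3 (Pro): best is CCU at 38.6.
Codon 4 (Asp): best is GAU at 28.3.
Codon 5 (Tyr): best is UAC at 6.3.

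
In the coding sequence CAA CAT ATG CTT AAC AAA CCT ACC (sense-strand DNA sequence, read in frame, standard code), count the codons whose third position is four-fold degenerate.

Codon 1 CAA (Gln): third position 2-fold.
Codon 2 CAT (His): third position 2-fold.
Codon 3 ATG (Met): third position 1-fold.
Codon 4 CTT (Leu): third position 4-fold.
Codon 5 AAC (Asn): third position 2-fold.
Codon 6 AAA (Lys): third position 2-fold.
Codon 7 CCT (Pro): third position 4-fold.
Codon 8 ACC (Thr): third position 4-fold.
Four-fold degenerate third positions: 3.

3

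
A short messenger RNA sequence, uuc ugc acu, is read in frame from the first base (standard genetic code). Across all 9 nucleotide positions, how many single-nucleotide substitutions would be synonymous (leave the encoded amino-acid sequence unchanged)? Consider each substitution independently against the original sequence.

Codon 1 (UUC, Phe): 1 synonymous substitution.
Codon 2 (UGC, Cys): 1 synonymous substitution.
Codon 3 (ACU, Thr): 3 synonymous substitutions.
Total: 1 + 1 + 3 = 5.

5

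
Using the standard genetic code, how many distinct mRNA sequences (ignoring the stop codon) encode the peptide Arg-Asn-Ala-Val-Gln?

384

Arg: 6 codons.
Asn: 2 codons.
Ala: 4 codons.
Val: 4 codons.
Gln: 2 codons.
6 × 2 × 4 × 4 × 2 = 384.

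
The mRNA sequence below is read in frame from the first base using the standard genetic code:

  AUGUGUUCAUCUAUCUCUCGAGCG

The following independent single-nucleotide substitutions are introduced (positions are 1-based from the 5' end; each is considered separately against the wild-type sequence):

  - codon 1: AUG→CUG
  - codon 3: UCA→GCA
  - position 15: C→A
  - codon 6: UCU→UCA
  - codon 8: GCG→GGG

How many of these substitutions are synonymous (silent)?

Codon 1: AUG (Met) → CUG (Leu) — missense.
Codon 3: UCA (Ser) → GCA (Ala) — missense.
Codon 5: AUC (Ile) → AUA (Ile) — synonymous.
Codon 6: UCU (Ser) → UCA (Ser) — synonymous.
Codon 8: GCG (Ala) → GGG (Gly) — missense.
Synonymous: 2 of 5.

2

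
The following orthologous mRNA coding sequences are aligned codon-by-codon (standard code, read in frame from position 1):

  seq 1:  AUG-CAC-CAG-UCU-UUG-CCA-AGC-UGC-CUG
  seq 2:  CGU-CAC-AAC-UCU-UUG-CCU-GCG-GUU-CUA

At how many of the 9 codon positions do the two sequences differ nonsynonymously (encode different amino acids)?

4

Codon 1: AUG Met / CGU Arg — nonsynonymous.
Codon 2: CAC His / CAC His — identical.
Codon 3: CAG Gln / AAC Asn — nonsynonymous.
Codon 4: UCU Ser / UCU Ser — identical.
Codon 5: UUG Leu / UUG Leu — identical.
Codon 6: CCA Pro / CCU Pro — synonymous.
Codon 7: AGC Ser / GCG Ala — nonsynonymous.
Codon 8: UGC Cys / GUU Val — nonsynonymous.
Codon 9: CUG Leu / CUA Leu — synonymous.
Nonsynonymous differences: 4.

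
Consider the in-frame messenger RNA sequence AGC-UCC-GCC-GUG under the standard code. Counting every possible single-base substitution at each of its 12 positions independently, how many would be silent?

Codon 1 (AGC, Ser): 1 synonymous substitution.
Codon 2 (UCC, Ser): 3 synonymous substitutions.
Codon 3 (GCC, Ala): 3 synonymous substitutions.
Codon 4 (GUG, Val): 3 synonymous substitutions.
Total: 1 + 3 + 3 + 3 = 10.

10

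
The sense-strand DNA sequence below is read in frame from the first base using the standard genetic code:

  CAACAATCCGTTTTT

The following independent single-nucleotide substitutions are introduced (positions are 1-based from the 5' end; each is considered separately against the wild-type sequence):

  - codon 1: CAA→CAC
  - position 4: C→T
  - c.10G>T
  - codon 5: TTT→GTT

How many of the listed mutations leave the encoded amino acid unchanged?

0

Codon 1: CAA (Gln) → CAC (His) — missense.
Codon 2: CAA (Gln) → TAA (Stop) — nonsense.
Codon 4: GTT (Val) → TTT (Phe) — missense.
Codon 5: TTT (Phe) → GTT (Val) — missense.
Synonymous: 0 of 4.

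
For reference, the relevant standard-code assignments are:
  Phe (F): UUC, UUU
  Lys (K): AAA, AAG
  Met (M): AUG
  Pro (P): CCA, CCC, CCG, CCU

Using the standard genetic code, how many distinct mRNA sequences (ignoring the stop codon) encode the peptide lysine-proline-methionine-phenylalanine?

Lys: 2 codons.
Pro: 4 codons.
Met: 1 codon.
Phe: 2 codons.
2 × 4 × 1 × 2 = 16.

16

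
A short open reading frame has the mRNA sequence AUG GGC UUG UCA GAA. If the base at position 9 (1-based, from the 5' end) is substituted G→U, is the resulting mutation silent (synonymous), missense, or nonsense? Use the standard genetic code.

missense

Position 9 falls in codon 3: UUG → Leu.
After the substitution the codon is UUU → Phe.
Leu ≠ Phe, so this is a missense mutation.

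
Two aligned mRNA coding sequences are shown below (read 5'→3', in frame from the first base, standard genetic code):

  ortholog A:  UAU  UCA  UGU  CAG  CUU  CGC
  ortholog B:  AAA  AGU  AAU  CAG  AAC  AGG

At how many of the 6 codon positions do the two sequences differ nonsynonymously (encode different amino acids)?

Codon 1: UAU Tyr / AAA Lys — nonsynonymous.
Codon 2: UCA Ser / AGU Ser — synonymous.
Codon 3: UGU Cys / AAU Asn — nonsynonymous.
Codon 4: CAG Gln / CAG Gln — identical.
Codon 5: CUU Leu / AAC Asn — nonsynonymous.
Codon 6: CGC Arg / AGG Arg — synonymous.
Nonsynonymous differences: 3.

3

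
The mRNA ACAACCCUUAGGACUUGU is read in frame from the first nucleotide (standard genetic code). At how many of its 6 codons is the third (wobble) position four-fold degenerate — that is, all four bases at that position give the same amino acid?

4

Codon 1 ACA (Thr): third position 4-fold.
Codon 2 ACC (Thr): third position 4-fold.
Codon 3 CUU (Leu): third position 4-fold.
Codon 4 AGG (Arg): third position 2-fold.
Codon 5 ACU (Thr): third position 4-fold.
Codon 6 UGU (Cys): third position 2-fold.
Four-fold degenerate third positions: 4.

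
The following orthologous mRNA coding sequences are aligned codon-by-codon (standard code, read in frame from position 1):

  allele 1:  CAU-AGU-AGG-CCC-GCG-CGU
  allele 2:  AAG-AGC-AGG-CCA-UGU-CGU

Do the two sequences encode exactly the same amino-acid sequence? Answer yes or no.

Codon 1: CAU His / AAG Lys — nonsynonymous.
Codon 2: AGU Ser / AGC Ser — synonymous.
Codon 3: AGG Arg / AGG Arg — identical.
Codon 4: CCC Pro / CCA Pro — synonymous.
Codon 5: GCG Ala / UGU Cys — nonsynonymous.
Codon 6: CGU Arg / CGU Arg — identical.
Nonsynonymous differences: 2 → different protein.

no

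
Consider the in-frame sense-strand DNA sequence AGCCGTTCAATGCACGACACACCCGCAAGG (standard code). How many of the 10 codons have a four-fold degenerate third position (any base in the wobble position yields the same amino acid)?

5

Codon 1 AGC (Ser): third position 2-fold.
Codon 2 CGT (Arg): third position 4-fold.
Codon 3 TCA (Ser): third position 4-fold.
Codon 4 ATG (Met): third position 1-fold.
Codon 5 CAC (His): third position 2-fold.
Codon 6 GAC (Asp): third position 2-fold.
Codon 7 ACA (Thr): third position 4-fold.
Codon 8 CCC (Pro): third position 4-fold.
Codon 9 GCA (Ala): third position 4-fold.
Codon 10 AGG (Arg): third position 2-fold.
Four-fold degenerate third positions: 5.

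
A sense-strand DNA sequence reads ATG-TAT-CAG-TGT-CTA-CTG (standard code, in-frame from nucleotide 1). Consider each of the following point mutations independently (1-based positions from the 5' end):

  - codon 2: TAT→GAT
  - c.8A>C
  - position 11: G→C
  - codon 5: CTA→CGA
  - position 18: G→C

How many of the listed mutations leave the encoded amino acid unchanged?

1

Codon 2: TAT (Tyr) → GAT (Asp) — missense.
Codon 3: CAG (Gln) → CCG (Pro) — missense.
Codon 4: TGT (Cys) → TCT (Ser) — missense.
Codon 5: CTA (Leu) → CGA (Arg) — missense.
Codon 6: CTG (Leu) → CTC (Leu) — synonymous.
Synonymous: 1 of 5.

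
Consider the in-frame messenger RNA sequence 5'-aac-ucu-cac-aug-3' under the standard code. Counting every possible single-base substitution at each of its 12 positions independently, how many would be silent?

Codon 1 (AAC, Asn): 1 synonymous substitution.
Codon 2 (UCU, Ser): 3 synonymous substitutions.
Codon 3 (CAC, His): 1 synonymous substitution.
Codon 4 (AUG, Met): 0 synonymous substitutions.
Total: 1 + 3 + 1 + 0 = 5.

5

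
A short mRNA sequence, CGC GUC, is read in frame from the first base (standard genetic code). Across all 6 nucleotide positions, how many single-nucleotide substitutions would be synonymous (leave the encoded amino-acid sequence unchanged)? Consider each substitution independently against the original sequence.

6

Codon 1 (CGC, Arg): 3 synonymous substitutions.
Codon 2 (GUC, Val): 3 synonymous substitutions.
Total: 3 + 3 = 6.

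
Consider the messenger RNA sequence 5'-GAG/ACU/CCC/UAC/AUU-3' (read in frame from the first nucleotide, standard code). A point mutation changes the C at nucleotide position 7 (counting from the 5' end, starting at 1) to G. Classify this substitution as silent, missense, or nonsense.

Position 7 falls in codon 3: CCC → Pro.
After the substitution the codon is GCC → Ala.
Pro ≠ Ala, so this is a missense mutation.

missense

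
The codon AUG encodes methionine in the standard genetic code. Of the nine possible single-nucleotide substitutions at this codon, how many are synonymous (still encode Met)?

0

Position 1: none → 0 synonymous.
Position 2: none → 0 synonymous.
Position 3: none → 0 synonymous.
Total: 0 + 0 + 0 = 0.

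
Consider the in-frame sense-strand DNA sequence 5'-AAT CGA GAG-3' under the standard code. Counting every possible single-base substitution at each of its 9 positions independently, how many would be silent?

6

Codon 1 (AAT, Asn): 1 synonymous substitution.
Codon 2 (CGA, Arg): 4 synonymous substitutions.
Codon 3 (GAG, Glu): 1 synonymous substitution.
Total: 1 + 4 + 1 = 6.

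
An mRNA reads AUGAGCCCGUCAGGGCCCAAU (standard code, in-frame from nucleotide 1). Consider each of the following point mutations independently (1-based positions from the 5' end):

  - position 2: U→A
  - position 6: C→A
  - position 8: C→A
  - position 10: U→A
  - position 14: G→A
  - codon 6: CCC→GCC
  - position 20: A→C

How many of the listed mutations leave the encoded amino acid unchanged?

0

Codon 1: AUG (Met) → AAG (Lys) — missense.
Codon 2: AGC (Ser) → AGA (Arg) — missense.
Codon 3: CCG (Pro) → CAG (Gln) — missense.
Codon 4: UCA (Ser) → ACA (Thr) — missense.
Codon 5: GGG (Gly) → GAG (Glu) — missense.
Codon 6: CCC (Pro) → GCC (Ala) — missense.
Codon 7: AAU (Asn) → ACU (Thr) — missense.
Synonymous: 0 of 7.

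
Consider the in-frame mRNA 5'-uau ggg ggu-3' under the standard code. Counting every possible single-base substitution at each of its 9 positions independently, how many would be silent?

7

Codon 1 (UAU, Tyr): 1 synonymous substitution.
Codon 2 (GGG, Gly): 3 synonymous substitutions.
Codon 3 (GGU, Gly): 3 synonymous substitutions.
Total: 1 + 3 + 3 = 7.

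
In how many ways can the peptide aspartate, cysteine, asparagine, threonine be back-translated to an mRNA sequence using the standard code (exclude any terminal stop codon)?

32

Asp: 2 codons.
Cys: 2 codons.
Asn: 2 codons.
Thr: 4 codons.
2 × 2 × 2 × 4 = 32.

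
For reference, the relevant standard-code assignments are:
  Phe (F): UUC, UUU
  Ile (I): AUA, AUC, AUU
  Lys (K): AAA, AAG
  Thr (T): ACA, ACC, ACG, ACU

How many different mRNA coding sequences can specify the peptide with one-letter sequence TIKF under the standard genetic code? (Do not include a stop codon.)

48

Thr: 4 codons.
Ile: 3 codons.
Lys: 2 codons.
Phe: 2 codons.
4 × 3 × 2 × 2 = 48.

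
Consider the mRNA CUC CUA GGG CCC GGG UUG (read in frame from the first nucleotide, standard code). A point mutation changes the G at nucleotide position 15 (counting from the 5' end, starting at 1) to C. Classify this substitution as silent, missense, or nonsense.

Position 15 falls in codon 5: GGG → Gly.
After the substitution the codon is GGC → Gly.
Both encode Gly, so the change is synonymous.

silent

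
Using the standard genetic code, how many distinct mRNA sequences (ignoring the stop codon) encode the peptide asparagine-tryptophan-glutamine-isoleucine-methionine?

Asn: 2 codons.
Trp: 1 codon.
Gln: 2 codons.
Ile: 3 codons.
Met: 1 codon.
2 × 1 × 2 × 3 × 1 = 12.

12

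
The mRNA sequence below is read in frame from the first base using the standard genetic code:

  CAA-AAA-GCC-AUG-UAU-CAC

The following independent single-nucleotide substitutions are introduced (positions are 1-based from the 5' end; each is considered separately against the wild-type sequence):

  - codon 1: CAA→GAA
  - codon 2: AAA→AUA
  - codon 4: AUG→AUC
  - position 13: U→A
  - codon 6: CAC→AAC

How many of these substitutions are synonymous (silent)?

0

Codon 1: CAA (Gln) → GAA (Glu) — missense.
Codon 2: AAA (Lys) → AUA (Ile) — missense.
Codon 4: AUG (Met) → AUC (Ile) — missense.
Codon 5: UAU (Tyr) → AAU (Asn) — missense.
Codon 6: CAC (His) → AAC (Asn) — missense.
Synonymous: 0 of 5.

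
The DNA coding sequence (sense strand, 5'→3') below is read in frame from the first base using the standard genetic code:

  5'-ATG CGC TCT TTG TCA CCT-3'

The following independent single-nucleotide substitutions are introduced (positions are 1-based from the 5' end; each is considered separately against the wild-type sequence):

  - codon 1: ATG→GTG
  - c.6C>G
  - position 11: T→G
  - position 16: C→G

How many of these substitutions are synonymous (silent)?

1

Codon 1: ATG (Met) → GTG (Val) — missense.
Codon 2: CGC (Arg) → CGG (Arg) — synonymous.
Codon 4: TTG (Leu) → TGG (Trp) — missense.
Codon 6: CCT (Pro) → GCT (Ala) — missense.
Synonymous: 1 of 4.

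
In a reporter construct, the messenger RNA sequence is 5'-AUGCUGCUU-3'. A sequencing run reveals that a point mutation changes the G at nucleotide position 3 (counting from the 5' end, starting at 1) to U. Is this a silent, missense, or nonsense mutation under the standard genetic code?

missense

Position 3 falls in codon 1: AUG → Met.
After the substitution the codon is AUU → Ile.
Met ≠ Ile, so this is a missense mutation.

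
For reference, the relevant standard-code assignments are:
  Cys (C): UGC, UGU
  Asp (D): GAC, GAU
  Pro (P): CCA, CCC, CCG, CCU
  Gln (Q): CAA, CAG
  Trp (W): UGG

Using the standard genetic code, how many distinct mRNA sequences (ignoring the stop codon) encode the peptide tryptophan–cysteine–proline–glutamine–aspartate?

Trp: 1 codon.
Cys: 2 codons.
Pro: 4 codons.
Gln: 2 codons.
Asp: 2 codons.
1 × 2 × 4 × 2 × 2 = 32.

32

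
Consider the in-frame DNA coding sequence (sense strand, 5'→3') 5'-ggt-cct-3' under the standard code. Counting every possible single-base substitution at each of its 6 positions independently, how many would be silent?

Codon 1 (GGT, Gly): 3 synonymous substitutions.
Codon 2 (CCT, Pro): 3 synonymous substitutions.
Total: 3 + 3 = 6.

6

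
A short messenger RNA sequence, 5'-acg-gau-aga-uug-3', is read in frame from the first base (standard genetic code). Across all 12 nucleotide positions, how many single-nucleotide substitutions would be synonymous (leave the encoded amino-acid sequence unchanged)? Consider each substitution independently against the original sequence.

8

Codon 1 (ACG, Thr): 3 synonymous substitutions.
Codon 2 (GAU, Asp): 1 synonymous substitution.
Codon 3 (AGA, Arg): 2 synonymous substitutions.
Codon 4 (UUG, Leu): 2 synonymous substitutions.
Total: 3 + 1 + 2 + 2 = 8.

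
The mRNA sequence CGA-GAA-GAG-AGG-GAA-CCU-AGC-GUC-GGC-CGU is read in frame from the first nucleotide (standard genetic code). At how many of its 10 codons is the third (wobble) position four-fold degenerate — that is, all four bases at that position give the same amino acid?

Codon 1 CGA (Arg): third position 4-fold.
Codon 2 GAA (Glu): third position 2-fold.
Codon 3 GAG (Glu): third position 2-fold.
Codon 4 AGG (Arg): third position 2-fold.
Codon 5 GAA (Glu): third position 2-fold.
Codon 6 CCU (Pro): third position 4-fold.
Codon 7 AGC (Ser): third position 2-fold.
Codon 8 GUC (Val): third position 4-fold.
Codon 9 GGC (Gly): third position 4-fold.
Codon 10 CGU (Arg): third position 4-fold.
Four-fold degenerate third positions: 5.

5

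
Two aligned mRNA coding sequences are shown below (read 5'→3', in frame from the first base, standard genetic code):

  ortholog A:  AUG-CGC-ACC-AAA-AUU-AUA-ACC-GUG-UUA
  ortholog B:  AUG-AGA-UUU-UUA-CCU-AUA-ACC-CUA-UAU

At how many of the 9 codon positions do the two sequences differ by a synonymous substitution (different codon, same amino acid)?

Codon 1: AUG Met / AUG Met — identical.
Codon 2: CGC Arg / AGA Arg — synonymous.
Codon 3: ACC Thr / UUU Phe — nonsynonymous.
Codon 4: AAA Lys / UUA Leu — nonsynonymous.
Codon 5: AUU Ile / CCU Pro — nonsynonymous.
Codon 6: AUA Ile / AUA Ile — identical.
Codon 7: ACC Thr / ACC Thr — identical.
Codon 8: GUG Val / CUA Leu — nonsynonymous.
Codon 9: UUA Leu / UAU Tyr — nonsynonymous.
Synonymous differences: 1.

1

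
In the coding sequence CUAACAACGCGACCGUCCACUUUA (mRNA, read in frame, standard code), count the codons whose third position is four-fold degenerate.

7

Codon 1 CUA (Leu): third position 4-fold.
Codon 2 ACA (Thr): third position 4-fold.
Codon 3 ACG (Thr): third position 4-fold.
Codon 4 CGA (Arg): third position 4-fold.
Codon 5 CCG (Pro): third position 4-fold.
Codon 6 UCC (Ser): third position 4-fold.
Codon 7 ACU (Thr): third position 4-fold.
Codon 8 UUA (Leu): third position 2-fold.
Four-fold degenerate third positions: 7.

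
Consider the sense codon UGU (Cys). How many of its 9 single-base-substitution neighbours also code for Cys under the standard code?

Position 1: none → 0 synonymous.
Position 2: none → 0 synonymous.
Position 3: UGC → 1 synonymous.
Total: 0 + 0 + 1 = 1.

1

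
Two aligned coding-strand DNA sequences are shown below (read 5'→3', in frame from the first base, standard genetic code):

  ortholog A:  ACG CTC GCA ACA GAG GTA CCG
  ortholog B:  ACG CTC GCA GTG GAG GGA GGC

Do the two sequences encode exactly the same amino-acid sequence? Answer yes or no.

no

Codon 1: ACG Thr / ACG Thr — identical.
Codon 2: CTC Leu / CTC Leu — identical.
Codon 3: GCA Ala / GCA Ala — identical.
Codon 4: ACA Thr / GTG Val — nonsynonymous.
Codon 5: GAG Glu / GAG Glu — identical.
Codon 6: GTA Val / GGA Gly — nonsynonymous.
Codon 7: CCG Pro / GGC Gly — nonsynonymous.
Nonsynonymous differences: 3 → different protein.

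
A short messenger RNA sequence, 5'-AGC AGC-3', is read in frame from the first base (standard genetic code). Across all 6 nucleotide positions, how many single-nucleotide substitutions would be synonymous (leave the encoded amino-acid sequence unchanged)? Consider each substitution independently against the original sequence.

Codon 1 (AGC, Ser): 1 synonymous substitution.
Codon 2 (AGC, Ser): 1 synonymous substitution.
Total: 1 + 1 = 2.

2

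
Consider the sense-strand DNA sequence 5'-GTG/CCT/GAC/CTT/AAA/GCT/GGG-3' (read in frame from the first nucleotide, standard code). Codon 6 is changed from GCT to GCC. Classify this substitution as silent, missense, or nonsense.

Position 18 falls in codon 6: GCT → Ala.
After the substitution the codon is GCC → Ala.
Both encode Ala, so the change is synonymous.

silent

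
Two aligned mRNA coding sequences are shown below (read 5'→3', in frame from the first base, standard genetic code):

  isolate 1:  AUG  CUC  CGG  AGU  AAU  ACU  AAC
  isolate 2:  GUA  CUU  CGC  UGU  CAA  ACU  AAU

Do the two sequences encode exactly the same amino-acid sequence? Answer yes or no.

no

Codon 1: AUG Met / GUA Val — nonsynonymous.
Codon 2: CUC Leu / CUU Leu — synonymous.
Codon 3: CGG Arg / CGC Arg — synonymous.
Codon 4: AGU Ser / UGU Cys — nonsynonymous.
Codon 5: AAU Asn / CAA Gln — nonsynonymous.
Codon 6: ACU Thr / ACU Thr — identical.
Codon 7: AAC Asn / AAU Asn — synonymous.
Nonsynonymous differences: 3 → different protein.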